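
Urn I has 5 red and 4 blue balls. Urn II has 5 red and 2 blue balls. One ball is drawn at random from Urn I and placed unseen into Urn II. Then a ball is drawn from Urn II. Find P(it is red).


P(transfer red) = 5/9; P(transfer blue) = 4/9
If red transferred: Urn II has 6 red of 8, so P(red|red moved) = 3/4
If blue transferred: Urn II has 5 red of 8, so P(red|blue moved) = 5/8
By total probability: P(red) = 5/9*3/4 + 4/9*5/8 = 25/36

25/36


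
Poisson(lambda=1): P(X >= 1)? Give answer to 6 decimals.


P(X>=1) = 1 - P(X<=0) = 1 - (e^(-1)*1^0/0!)
≈ 1 - 0.3678794412 = 0.6321205588
≈ 0.632121

0.632121


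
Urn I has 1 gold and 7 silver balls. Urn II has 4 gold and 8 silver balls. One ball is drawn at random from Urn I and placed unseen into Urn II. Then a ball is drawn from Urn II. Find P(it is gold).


P(transfer gold) = 1/8; P(transfer silver) = 7/8
If gold transferred: Urn II has 5 gold of 13, so P(gold|gold moved) = 5/13
If silver transferred: Urn II has 4 gold of 13, so P(gold|silver moved) = 4/13
By total probability: P(gold) = 1/8*5/13 + 7/8*4/13 = 33/104

33/104


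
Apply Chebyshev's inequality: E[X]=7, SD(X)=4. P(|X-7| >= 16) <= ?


k = 16/4 = 4
Chebyshev: P(|X-mu| >= k*sigma) <= 1/k^2 = 1/4^2 = 1/16

1/16


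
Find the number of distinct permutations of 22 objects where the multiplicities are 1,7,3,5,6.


22! = 1124000727777607680000
Denominator: 1!=1 * 7!=5040 * 3!=6 * 5!=120 * 6!=720
Coefficient = 1124000727777607680000 / 2612736000 = 430200650880

430200650880


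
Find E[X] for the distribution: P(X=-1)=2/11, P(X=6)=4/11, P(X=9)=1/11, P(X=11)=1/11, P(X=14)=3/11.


E[X] = sum(x * P(x))
= -1*2/11 + 6*4/11 + 9*1/11 + 11*1/11 + 14*3/11
= 84/11

84/11


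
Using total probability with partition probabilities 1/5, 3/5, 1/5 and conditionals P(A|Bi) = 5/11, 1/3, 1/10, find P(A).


P(A) = P(A|B1)P(B1) + P(A|B2)P(B2) + P(A|B3)P(B3)
= 5/11*1/5 + 1/3*3/5 + 1/10*1/5
= 1/11 + 1/5 + 1/50 = 171/550

171/550


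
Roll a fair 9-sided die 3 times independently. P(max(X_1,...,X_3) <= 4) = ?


P(max <= 4) = P(all X_i <= 4) = (P(X_1 <= 4))^3
= (4/9)^3 = 64/729

64/729


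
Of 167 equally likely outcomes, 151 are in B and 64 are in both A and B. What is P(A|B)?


P(A|B) = P(A∩B)/P(B) = (64/167)/(151/167) = 64/151

64/151


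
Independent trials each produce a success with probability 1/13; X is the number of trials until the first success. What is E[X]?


For geometric (trials until first success), E[X] = 1/p = 1/(1/13) = 13

13


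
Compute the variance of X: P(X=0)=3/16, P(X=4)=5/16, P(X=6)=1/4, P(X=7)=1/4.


E[X] = 9/2, E[X^2] = 105/4
Var(X) = E[X^2] - (E[X])^2 = 105/4 - (9/2)^2 = 6

6


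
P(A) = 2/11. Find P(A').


P(A') = 1 - P(A) = 1 - 2/11 = 9/11

9/11


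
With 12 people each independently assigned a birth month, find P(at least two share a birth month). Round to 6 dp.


P(all different) = prod((12-i)/12 for i=0..11) = 0.000054
P(at least one match) = 1 - 0.000054 = 0.999946

0.999946


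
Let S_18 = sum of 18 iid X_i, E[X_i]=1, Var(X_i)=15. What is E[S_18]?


E[S_n] = n*E[X_1] = 18*1 = 18

18


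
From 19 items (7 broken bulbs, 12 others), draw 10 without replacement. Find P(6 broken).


P(X=6) = C(7,6)*C(12,4) / C(19,10)
= 7*495 / 92378
= 3465/92378 = 315/8398

315/8398


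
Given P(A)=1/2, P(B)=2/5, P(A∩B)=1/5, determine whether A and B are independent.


P(A)*P(B) = 1/2*2/5 = 1/5
P(A∩B) = 1/5, which equals P(A)P(B), so independent

Yes, A and B are independent


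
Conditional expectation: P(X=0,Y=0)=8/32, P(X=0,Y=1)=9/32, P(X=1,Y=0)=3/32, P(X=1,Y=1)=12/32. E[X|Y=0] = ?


P(Y=0) = 11/32
E[X|Y=0] = (0*8 + 1*3)/11 = 3/11

3/11


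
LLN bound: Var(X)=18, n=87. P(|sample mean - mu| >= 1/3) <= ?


Var(Xbar) = Var(X)/n = 18/87
Chebyshev: P(|Xbar-mu| >= 1/3) <= Var(Xbar)/(1/3)^2 = (6/29)/(1/9) = 54/29
Bound exceeds 1, so trivial bound: 1

1


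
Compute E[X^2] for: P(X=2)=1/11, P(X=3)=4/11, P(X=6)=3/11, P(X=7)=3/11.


E[X^2] = sum(x^2 * P(x))
= 4*1/11 + 9*4/11 + 36*3/11 + 49*3/11
= 295/11

295/11


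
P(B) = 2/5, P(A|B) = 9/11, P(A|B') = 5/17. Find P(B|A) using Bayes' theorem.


P(A) = P(A|B)P(B) + P(A|B')P(B') = 9/11*2/5 + 5/17*3/5 = 471/935
P(B|A) = P(A|B)P(B)/P(A) = (18/55)/(471/935) = 102/157

102/157


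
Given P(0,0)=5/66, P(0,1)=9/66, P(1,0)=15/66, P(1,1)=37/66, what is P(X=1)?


P(X=1) = P(1,0)+P(1,1) = 15/66 + 37/66 = 52/66 = 26/33

26/33


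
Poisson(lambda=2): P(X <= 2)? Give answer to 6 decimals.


P(X<=2) = e^(-2)*2^0/0! + e^(-2)*2^1/1! + e^(-2)*2^2/2!
≈ 0.1353352832 + 0.2706705665 + 0.2706705665
= 0.6766764162
≈ 0.676676

0.676676


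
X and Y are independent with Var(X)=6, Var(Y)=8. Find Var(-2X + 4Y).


Independence => Cov(X,Y)=0
Var(-2X + 4Y) = (-2)^2*Var(X) + 4^2*Var(Y)
= 4*6 + 16*8 = 152

152


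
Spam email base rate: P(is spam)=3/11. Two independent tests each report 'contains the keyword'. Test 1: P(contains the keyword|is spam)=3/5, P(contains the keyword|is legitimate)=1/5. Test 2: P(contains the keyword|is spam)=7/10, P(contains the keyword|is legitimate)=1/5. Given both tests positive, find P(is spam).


After test 1: P(+) = 3/5*3/11 + 1/5*8/11 = 17/55
P(B|+) = (9/55)/(17/55) = 9/17
After test 2 (use post1 as new prior): P(+) = 7/10*9/17 + 1/5*8/17 = 79/170
P(B|+,+) = (63/170)/(79/170) = 63/79

63/79


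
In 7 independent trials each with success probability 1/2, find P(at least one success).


P(at least one) = 1 - P(none)
P(none) = (1 - 1/2)^7 = (1/2)^7 = 1/128
P(at least one) = 1 - 1/128 = 127/128

127/128


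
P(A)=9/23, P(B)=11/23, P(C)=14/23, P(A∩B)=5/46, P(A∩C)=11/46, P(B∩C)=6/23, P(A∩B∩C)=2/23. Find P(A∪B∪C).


P(A∪B∪C) = P(A)+P(B)+P(C) - P(AB)-P(AC)-P(BC) + P(ABC)
= 9/23+11/23+14/23 - 5/46-11/46-6/23 + 2/23
= 22/23

22/23


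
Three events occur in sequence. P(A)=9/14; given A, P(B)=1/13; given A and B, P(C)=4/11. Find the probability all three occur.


P(A∩B∩C) = P(A) * P(B|A) * P(C|A∩B)
= 9/14 * 1/13 * 4/11
= 9/182 * 4/11 = 18/1001

18/1001


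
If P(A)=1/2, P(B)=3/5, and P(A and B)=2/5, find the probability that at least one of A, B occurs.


P(A∪B) = P(A) + P(B) - P(A∩B)
= 1/2 + 3/5 - 2/5 = 7/10

7/10


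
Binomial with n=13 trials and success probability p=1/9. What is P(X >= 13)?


P(X>=13) = P(X=13)
= 1/2541865828329
= 1/2541865828329

1/2541865828329


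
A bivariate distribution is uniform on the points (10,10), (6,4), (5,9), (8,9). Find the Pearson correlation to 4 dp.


Cov(X,Y) = 2.2500, Var(X) = 3.6875, Var(Y) = 5.5000
rho = Cov/(sqrt(VarX)*sqrt(VarY)) = 0.4996

0.4996


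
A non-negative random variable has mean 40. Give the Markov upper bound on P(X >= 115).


Markov: P(X >= a) <= E[X]/a
P(X >= 115) <= 40/115 = 8/23

8/23


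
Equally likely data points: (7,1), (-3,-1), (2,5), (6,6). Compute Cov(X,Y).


E[X]=3, E[Y]=11/4, E[XY]=14
Cov(X,Y) = E[XY] - E[X]E[Y] = 14 - 3*11/4 = 23/4

23/4


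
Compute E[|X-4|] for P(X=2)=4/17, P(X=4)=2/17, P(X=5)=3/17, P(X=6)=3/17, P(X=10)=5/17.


E[|X-4|] = sum(g(x)*P(x))
= 2*4/17 + 0*2/17 + 1*3/17 + 2*3/17 + 6*5/17
= 47/17

47/17


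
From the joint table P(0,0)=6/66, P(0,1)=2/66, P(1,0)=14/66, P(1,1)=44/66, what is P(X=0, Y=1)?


Read from table: P(X=0, Y=1) = 2/66 = 1/33

1/33


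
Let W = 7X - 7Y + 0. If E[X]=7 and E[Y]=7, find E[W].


E[7X - 7Y + 0] = 7*E[X] - 7*E[Y] + 0
= (7)*(7) + (-7)*(7) + (0)
= 49 - 49 + 0 = 0

0


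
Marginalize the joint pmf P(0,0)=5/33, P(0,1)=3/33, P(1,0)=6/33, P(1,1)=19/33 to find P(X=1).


P(X=1) = P(1,0)+P(1,1) = 6/33 + 19/33 = 25/33

25/33


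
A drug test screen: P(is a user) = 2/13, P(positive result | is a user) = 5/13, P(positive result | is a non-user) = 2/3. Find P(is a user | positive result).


P(A) = P(A|B)P(B) + P(A|B')P(B') = 5/13*2/13 + 2/3*11/13 = 316/507
P(B|A) = P(A|B)P(B)/P(A) = (10/169)/(316/507) = 15/158

15/158


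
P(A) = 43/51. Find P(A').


P(A') = 1 - P(A) = 1 - 43/51 = 8/51

8/51


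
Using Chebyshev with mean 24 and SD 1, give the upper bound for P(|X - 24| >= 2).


k = 2/1 = 2
Chebyshev: P(|X-mu| >= k*sigma) <= 1/k^2 = 1/2^2 = 1/4

1/4


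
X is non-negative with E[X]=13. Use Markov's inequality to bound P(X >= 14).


Markov: P(X >= a) <= E[X]/a
P(X >= 14) <= 13/14

13/14


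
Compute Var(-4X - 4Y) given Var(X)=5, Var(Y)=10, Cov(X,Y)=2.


Var(-4X - 4Y) = (-4)^2*Var(X) + (-4)^2*Var(Y) + 2*(-4)*(-4)*Cov(X,Y)
= 16*5 + 16*10 + 32*2
= 80 + 160 + 64 = 304

304


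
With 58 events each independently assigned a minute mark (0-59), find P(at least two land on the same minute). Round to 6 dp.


P(all different) = prod((60-i)/60 for i=0..57) = 0.000000
P(at least one match) = 1 - 0.000000 = 1.000000

1.000000


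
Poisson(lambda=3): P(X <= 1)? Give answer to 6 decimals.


P(X<=1) = e^(-3)*3^0/0! + e^(-3)*3^1/1!
≈ 0.0497870684 + 0.1493612051
= 0.1991482735
≈ 0.199148

0.199148


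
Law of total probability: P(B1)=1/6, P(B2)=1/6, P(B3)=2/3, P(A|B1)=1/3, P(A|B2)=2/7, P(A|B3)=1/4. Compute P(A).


P(A) = P(A|B1)P(B1) + P(A|B2)P(B2) + P(A|B3)P(B3)
= 1/3*1/6 + 2/7*1/6 + 1/4*2/3
= 1/18 + 1/21 + 1/6 = 17/63

17/63


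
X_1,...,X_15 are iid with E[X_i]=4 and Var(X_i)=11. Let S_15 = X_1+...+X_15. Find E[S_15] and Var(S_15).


E[S_n] = n*mu = 15*4 = 60
Var(S_n) = n*sigma^2 = 15*11 = 165

E[S_15]=60, Var(S_15)=165


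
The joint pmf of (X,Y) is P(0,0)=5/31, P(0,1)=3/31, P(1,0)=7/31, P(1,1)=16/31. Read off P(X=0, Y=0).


Read from table: P(X=0, Y=0) = 5/31

5/31


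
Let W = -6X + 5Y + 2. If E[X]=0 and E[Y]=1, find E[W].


E[-6X + 5Y + 2] = -6*E[X] + 5*E[Y] + 2
= (-6)*(0) + (5)*(1) + (2)
= 0 + 5 + 2 = 7

7


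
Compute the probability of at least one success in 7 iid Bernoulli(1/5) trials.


P(at least one) = 1 - P(none)
P(none) = (1 - 1/5)^7 = (4/5)^7 = 16384/78125
P(at least one) = 1 - 16384/78125 = 61741/78125

61741/78125


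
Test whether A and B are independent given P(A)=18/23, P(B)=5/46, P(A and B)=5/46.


P(A)*P(B) = 18/23*5/46 = 45/529
P(A∩B) = 5/46 != 45/529, so not independent

No, A and B are not independent


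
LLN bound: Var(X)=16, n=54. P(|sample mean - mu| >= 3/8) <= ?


Var(Xbar) = Var(X)/n = 16/54
Chebyshev: P(|Xbar-mu| >= 3/8) <= Var(Xbar)/(3/8)^2 = (8/27)/(9/64) = 512/243
Bound exceeds 1, so trivial bound: 1

1


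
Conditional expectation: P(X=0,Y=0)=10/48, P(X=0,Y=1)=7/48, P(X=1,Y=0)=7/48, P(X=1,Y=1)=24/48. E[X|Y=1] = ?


P(Y=1) = 31/48
E[X|Y=1] = (0*7 + 1*24)/31 = 24/31

24/31


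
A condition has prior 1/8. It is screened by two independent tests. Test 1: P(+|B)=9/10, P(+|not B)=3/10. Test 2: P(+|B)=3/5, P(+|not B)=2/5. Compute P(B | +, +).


After test 1: P(+) = 9/10*1/8 + 3/10*7/8 = 3/8
P(B|+) = (9/80)/(3/8) = 3/10
After test 2 (use post1 as new prior): P(+) = 3/5*3/10 + 2/5*7/10 = 23/50
P(B|+,+) = (9/50)/(23/50) = 9/23

9/23


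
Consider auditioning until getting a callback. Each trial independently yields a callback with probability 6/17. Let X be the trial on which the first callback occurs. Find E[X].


For geometric (trials until first success), E[X] = 1/p = 1/(6/17) = 17/6

17/6


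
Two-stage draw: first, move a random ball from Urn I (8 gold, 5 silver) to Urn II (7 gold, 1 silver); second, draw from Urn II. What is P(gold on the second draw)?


P(transfer gold) = 8/13; P(transfer silver) = 5/13
If gold transferred: Urn II has 8 gold of 9, so P(gold|gold moved) = 8/9
If silver transferred: Urn II has 7 gold of 9, so P(gold|silver moved) = 7/9
By total probability: P(gold) = 8/13*8/9 + 5/13*7/9 = 11/13

11/13


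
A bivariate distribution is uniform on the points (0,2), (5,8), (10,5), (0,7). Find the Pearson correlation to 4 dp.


Cov(X,Y) = 1.8750, Var(X) = 17.1875, Var(Y) = 5.2500
rho = Cov/(sqrt(VarX)*sqrt(VarY)) = 0.1974

0.1974


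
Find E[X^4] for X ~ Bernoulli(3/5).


For Bernoulli: X in {0,1}
E[X^4] = 0^4*(1-3/5) + 1^4*3/5 = 3/5

3/5


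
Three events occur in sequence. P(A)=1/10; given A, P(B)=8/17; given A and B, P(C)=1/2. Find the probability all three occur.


P(A∩B∩C) = P(A) * P(B|A) * P(C|A∩B)
= 1/10 * 8/17 * 1/2
= 4/85 * 1/2 = 2/85

2/85


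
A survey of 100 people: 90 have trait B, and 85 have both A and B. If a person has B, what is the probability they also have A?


P(A|B) = P(A∩B)/P(B) = (85/100)/(90/100) = 85/90 = 17/18

17/18


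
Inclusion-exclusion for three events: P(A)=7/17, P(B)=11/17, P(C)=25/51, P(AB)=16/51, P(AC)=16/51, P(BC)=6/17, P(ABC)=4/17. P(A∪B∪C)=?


P(A∪B∪C) = P(A)+P(B)+P(C) - P(AB)-P(AC)-P(BC) + P(ABC)
= 7/17+11/17+25/51 - 16/51-16/51-6/17 + 4/17
= 41/51

41/51


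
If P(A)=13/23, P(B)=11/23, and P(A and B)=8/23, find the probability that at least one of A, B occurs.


P(A∪B) = P(A) + P(B) - P(A∩B)
= 13/23 + 11/23 - 8/23 = 16/23

16/23


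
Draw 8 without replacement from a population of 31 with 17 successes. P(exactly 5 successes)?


P(X=5) = C(17,5)*C(14,3) / C(31,8)
= 6188*364 / 7888725
= 2252432/7888725 = 173264/606825

173264/606825


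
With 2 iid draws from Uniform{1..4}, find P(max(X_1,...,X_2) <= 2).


P(max <= 2) = P(all X_i <= 2) = (P(X_1 <= 2))^2
= (2/4)^2 = (1/2)^2 = 1/4

1/4


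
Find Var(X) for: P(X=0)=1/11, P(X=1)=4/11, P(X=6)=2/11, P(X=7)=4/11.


E[X] = 4, E[X^2] = 272/11
Var(X) = E[X^2] - (E[X])^2 = 272/11 - (4)^2 = 96/11

96/11


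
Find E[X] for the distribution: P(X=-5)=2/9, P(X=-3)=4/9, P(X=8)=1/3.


E[X] = sum(x * P(x))
= -5*2/9 - 3*4/9 + 8*1/3
= 2/9

2/9


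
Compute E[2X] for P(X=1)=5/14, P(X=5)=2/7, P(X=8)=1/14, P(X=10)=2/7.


E[2X] = sum(g(x)*P(x))
= 2*5/14 + 10*2/7 + 16*1/14 + 20*2/7
= 73/7

73/7


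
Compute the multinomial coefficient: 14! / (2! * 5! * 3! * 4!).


14! = 87178291200
Denominator: 2!=2 * 5!=120 * 3!=6 * 4!=24
Coefficient = 87178291200 / 34560 = 2522520

2522520


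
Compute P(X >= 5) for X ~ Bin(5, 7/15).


P(X>=5) = P(X=5)
= 16807/759375
= 16807/759375

16807/759375


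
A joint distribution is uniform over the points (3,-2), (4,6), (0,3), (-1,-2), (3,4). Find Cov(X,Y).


E[X]=9/5, E[Y]=9/5, E[XY]=32/5
Cov(X,Y) = E[XY] - E[X]E[Y] = 32/5 - 9/5*9/5 = 79/25

79/25


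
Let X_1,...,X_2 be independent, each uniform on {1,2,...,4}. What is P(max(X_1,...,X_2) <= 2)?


P(max <= 2) = P(all X_i <= 2) = (P(X_1 <= 2))^2
= (2/4)^2 = (1/2)^2 = 1/4

1/4


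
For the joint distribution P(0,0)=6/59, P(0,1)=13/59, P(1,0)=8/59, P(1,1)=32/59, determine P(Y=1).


P(Y=1) = P(0,1)+P(1,1) = 13/59 + 32/59 = 45/59

45/59


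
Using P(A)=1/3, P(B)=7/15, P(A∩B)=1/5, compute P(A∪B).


P(A∪B) = P(A) + P(B) - P(A∩B)
= 1/3 + 7/15 - 1/5 = 3/5

3/5


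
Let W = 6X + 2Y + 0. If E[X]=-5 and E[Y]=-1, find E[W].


E[6X + 2Y + 0] = 6*E[X] + 2*E[Y] + 0
= (6)*(-5) + (2)*(-1) + (0)
= -30 - 2 + 0 = -32

-32


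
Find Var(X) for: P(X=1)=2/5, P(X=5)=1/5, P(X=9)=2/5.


E[X] = 5, E[X^2] = 189/5
Var(X) = E[X^2] - (E[X])^2 = 189/5 - (5)^2 = 64/5

64/5


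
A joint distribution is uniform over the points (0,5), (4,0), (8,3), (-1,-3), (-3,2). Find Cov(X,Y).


E[X]=8/5, E[Y]=7/5, E[XY]=21/5
Cov(X,Y) = E[XY] - E[X]E[Y] = 21/5 - 8/5*7/5 = 49/25

49/25


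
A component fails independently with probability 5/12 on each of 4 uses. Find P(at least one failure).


P(at least one) = 1 - P(none)
P(none) = (1 - 5/12)^4 = (7/12)^4 = 2401/20736
P(at least one) = 1 - 2401/20736 = 18335/20736

18335/20736


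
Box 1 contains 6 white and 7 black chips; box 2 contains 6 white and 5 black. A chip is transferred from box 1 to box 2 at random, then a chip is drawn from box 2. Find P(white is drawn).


P(transfer white) = 6/13; P(transfer black) = 7/13
If white transferred: Urn II has 7 white of 12, so P(white|white moved) = 7/12
If black transferred: Urn II has 6 white of 12, so P(white|black moved) = 1/2
By total probability: P(white) = 6/13*7/12 + 7/13*1/2 = 7/13

7/13


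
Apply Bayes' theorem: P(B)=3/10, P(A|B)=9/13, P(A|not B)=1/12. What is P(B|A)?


P(A) = P(A|B)P(B) + P(A|B')P(B') = 9/13*3/10 + 1/12*7/10 = 83/312
P(B|A) = P(A|B)P(B)/P(A) = (27/130)/(83/312) = 324/415

324/415


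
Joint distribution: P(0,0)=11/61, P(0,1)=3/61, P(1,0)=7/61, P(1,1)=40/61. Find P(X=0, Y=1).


Read from table: P(X=0, Y=1) = 3/61

3/61


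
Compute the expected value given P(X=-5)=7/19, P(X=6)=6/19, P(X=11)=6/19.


E[X] = sum(x * P(x))
= -5*7/19 + 6*6/19 + 11*6/19
= 67/19

67/19


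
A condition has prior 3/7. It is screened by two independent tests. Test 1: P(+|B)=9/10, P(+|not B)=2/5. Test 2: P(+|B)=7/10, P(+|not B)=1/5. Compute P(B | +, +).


After test 1: P(+) = 9/10*3/7 + 2/5*4/7 = 43/70
P(B|+) = (27/70)/(43/70) = 27/43
After test 2 (use post1 as new prior): P(+) = 7/10*27/43 + 1/5*16/43 = 221/430
P(B|+,+) = (189/430)/(221/430) = 189/221

189/221


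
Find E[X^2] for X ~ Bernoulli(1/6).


For Bernoulli: X in {0,1}
E[X^2] = 0^2*(1-1/6) + 1^2*1/6 = 1/6

1/6


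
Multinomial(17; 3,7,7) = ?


17! = 355687428096000
Denominator: 3!=6 * 7!=5040 * 7!=5040
Coefficient = 355687428096000 / 152409600 = 2333760

2333760


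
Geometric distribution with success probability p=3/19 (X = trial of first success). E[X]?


For geometric (trials until first success), E[X] = 1/p = 1/(3/19) = 19/3

19/3


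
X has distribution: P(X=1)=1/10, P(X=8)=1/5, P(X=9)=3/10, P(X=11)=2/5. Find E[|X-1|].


E[|X-1|] = sum(g(x)*P(x))
= 0*1/10 + 7*1/5 + 8*3/10 + 10*2/5
= 39/5

39/5


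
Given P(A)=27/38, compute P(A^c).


P(A') = 1 - P(A) = 1 - 27/38 = 11/38

11/38


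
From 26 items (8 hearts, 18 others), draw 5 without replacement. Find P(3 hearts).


P(X=3) = C(8,3)*C(18,2) / C(26,5)
= 56*153 / 65780
= 8568/65780 = 2142/16445

2142/16445


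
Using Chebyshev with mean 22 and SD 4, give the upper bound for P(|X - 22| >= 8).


k = 8/4 = 2
Chebyshev: P(|X-mu| >= k*sigma) <= 1/k^2 = 1/2^2 = 1/4

1/4


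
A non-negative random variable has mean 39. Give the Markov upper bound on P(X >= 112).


Markov: P(X >= a) <= E[X]/a
P(X >= 112) <= 39/112

39/112


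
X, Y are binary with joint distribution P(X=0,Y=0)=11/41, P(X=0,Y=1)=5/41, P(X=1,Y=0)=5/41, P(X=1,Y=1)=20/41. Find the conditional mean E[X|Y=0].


P(Y=0) = 16/41
E[X|Y=0] = (0*11 + 1*5)/16 = 5/16

5/16


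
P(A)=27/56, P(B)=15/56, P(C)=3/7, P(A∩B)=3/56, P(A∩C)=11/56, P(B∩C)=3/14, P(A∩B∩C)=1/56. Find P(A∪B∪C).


P(A∪B∪C) = P(A)+P(B)+P(C) - P(AB)-P(AC)-P(BC) + P(ABC)
= 27/56+15/56+3/7 - 3/56-11/56-3/14 + 1/56
= 41/56

41/56


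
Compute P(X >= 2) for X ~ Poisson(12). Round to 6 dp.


P(X>=2) = 1 - P(X<=1) = 1 - (e^(-12)*12^0/0! + e^(-12)*12^1/1!)
≈ 1 - (0.0000061442 + 0.0000737305)
= 1 - 0.0000798747 = 0.9999201253
≈ 0.999920

0.999920


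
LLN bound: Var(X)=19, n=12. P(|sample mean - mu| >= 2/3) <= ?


Var(Xbar) = Var(X)/n = 19/12
Chebyshev: P(|Xbar-mu| >= 2/3) <= Var(Xbar)/(2/3)^2 = (19/12)/(4/9) = 57/16
Bound exceeds 1, so trivial bound: 1

1


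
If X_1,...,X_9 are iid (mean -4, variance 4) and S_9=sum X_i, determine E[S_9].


E[S_n] = n*E[X_1] = 9*-4 = -36

-36


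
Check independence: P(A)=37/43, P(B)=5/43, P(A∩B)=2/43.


P(A)*P(B) = 37/43*5/43 = 185/1849
P(A∩B) = 2/43 != 185/1849, so not independent

No, A and B are not independent


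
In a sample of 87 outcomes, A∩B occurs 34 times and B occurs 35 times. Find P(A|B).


P(A|B) = P(A∩B)/P(B) = (34/87)/(35/87) = 34/35

34/35


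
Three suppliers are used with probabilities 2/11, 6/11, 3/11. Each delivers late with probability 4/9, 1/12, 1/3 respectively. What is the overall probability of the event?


P(A) = P(A|B1)P(B1) + P(A|B2)P(B2) + P(A|B3)P(B3)
= 4/9*2/11 + 1/12*6/11 + 1/3*3/11
= 8/99 + 1/22 + 1/11 = 43/198

43/198


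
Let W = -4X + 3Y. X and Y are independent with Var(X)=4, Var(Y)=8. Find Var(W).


Independence => Cov(X,Y)=0
Var(-4X + 3Y) = (-4)^2*Var(X) + 3^2*Var(Y)
= 16*4 + 9*8 = 136

136


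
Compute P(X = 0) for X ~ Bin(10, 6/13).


P(X=0) = C(10,0) * p^0 * (1-p)^10
= 1 * 1 * 282475249/137858491849
= 282475249/137858491849

282475249/137858491849


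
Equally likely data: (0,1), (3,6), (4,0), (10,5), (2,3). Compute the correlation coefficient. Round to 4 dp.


Cov(X,Y) = 3.4000, Var(X) = 11.3600, Var(Y) = 5.2000
rho = Cov/(sqrt(VarX)*sqrt(VarY)) = 0.4424

0.4424


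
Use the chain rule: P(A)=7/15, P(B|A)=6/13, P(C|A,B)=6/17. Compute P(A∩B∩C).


P(A∩B∩C) = P(A) * P(B|A) * P(C|A∩B)
= 7/15 * 6/13 * 6/17
= 14/65 * 6/17 = 84/1105

84/1105


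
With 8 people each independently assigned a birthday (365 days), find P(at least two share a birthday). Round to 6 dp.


P(all different) = prod((365-i)/365 for i=0..7) = 0.925665
P(at least one match) = 1 - 0.925665 = 0.074335

0.074335


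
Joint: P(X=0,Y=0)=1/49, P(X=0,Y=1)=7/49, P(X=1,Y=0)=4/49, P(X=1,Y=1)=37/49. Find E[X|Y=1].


P(Y=1) = 44/49
E[X|Y=1] = (0*7 + 1*37)/44 = 37/44

37/44


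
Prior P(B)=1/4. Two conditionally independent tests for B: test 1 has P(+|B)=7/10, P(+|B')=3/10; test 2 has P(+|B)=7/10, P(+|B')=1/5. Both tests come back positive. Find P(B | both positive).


After test 1: P(+) = 7/10*1/4 + 3/10*3/4 = 2/5
P(B|+) = (7/40)/(2/5) = 7/16
After test 2 (use post1 as new prior): P(+) = 7/10*7/16 + 1/5*9/16 = 67/160
P(B|+,+) = (49/160)/(67/160) = 49/67

49/67


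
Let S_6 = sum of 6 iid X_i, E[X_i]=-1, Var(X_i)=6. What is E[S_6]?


E[S_n] = n*E[X_1] = 6*-1 = -6

-6


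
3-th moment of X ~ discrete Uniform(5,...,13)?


E[X^3] = (1/9) * sum(x^3 for x=5..13)
= 8181/9 = 909

909


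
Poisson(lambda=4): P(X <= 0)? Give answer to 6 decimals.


P(X<=0) = e^(-4)*4^0/0!
≈ 0.0183156389
≈ 0.018316

0.018316


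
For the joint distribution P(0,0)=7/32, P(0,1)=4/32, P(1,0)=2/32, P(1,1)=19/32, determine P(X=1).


P(X=1) = P(1,0)+P(1,1) = 2/32 + 19/32 = 21/32

21/32


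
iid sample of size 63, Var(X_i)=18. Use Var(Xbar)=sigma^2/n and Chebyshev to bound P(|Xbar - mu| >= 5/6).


Var(Xbar) = Var(X)/n = 18/63
Chebyshev: P(|Xbar-mu| >= 5/6) <= Var(Xbar)/(5/6)^2 = (2/7)/(25/36) = 72/175

72/175


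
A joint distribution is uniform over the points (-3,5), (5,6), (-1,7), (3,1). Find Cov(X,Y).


E[X]=1, E[Y]=19/4, E[XY]=11/4
Cov(X,Y) = E[XY] - E[X]E[Y] = 11/4 - 1*19/4 = -2

-2


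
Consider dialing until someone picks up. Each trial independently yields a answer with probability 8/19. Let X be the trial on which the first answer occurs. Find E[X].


For geometric (trials until first success), E[X] = 1/p = 1/(8/19) = 19/8

19/8


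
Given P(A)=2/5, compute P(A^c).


P(A') = 1 - P(A) = 1 - 2/5 = 3/5

3/5


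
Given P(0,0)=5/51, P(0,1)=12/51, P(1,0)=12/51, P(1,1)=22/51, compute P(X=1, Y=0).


Read from table: P(X=1, Y=0) = 12/51 = 4/17

4/17


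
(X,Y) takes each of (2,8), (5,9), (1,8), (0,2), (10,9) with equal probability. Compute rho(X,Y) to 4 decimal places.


Cov(X,Y) = 5.8800, Var(X) = 13.0400, Var(Y) = 6.9600
rho = Cov/(sqrt(VarX)*sqrt(VarY)) = 0.6172

0.6172


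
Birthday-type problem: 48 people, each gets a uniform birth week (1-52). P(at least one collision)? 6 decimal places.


P(all different) = prod((52-i)/52 for i=0..47) = 0.000000
P(at least one match) = 1 - 0.000000 = 1.000000

1.000000


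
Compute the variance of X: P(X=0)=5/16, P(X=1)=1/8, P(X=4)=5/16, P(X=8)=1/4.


E[X] = 27/8, E[X^2] = 169/8
Var(X) = E[X^2] - (E[X])^2 = 169/8 - (27/8)^2 = 623/64

623/64


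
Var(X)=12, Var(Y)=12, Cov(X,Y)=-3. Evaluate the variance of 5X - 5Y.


Var(5X - 5Y) = 5^2*Var(X) + (-5)^2*Var(Y) + 2*5*(-5)*Cov(X,Y)
= 25*12 + 25*12 - 50*(-3)
= 300 + 300 + 150 = 750

750


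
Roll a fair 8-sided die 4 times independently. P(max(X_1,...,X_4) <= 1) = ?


P(max <= 1) = P(all X_i <= 1) = (P(X_1 <= 1))^4
= (1/8)^4 = 1/4096

1/4096


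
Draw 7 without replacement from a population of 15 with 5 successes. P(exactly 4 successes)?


P(X=4) = C(5,4)*C(10,3) / C(15,7)
= 5*120 / 6435
= 600/6435 = 40/429

40/429


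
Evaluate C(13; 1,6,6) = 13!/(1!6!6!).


13! = 6227020800
Denominator: 1!=1 * 6!=720 * 6!=720
Coefficient = 6227020800 / 518400 = 12012

12012


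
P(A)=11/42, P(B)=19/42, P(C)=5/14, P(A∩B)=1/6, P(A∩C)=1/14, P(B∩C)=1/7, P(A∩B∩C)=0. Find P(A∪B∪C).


P(A∪B∪C) = P(A)+P(B)+P(C) - P(AB)-P(AC)-P(BC) + P(ABC)
= 11/42+19/42+5/14 - 1/6-1/14-1/7 + 0
= 29/42

29/42


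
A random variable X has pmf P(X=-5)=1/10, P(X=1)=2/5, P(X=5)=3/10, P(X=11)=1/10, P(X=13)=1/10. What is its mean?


E[X] = sum(x * P(x))
= -5*1/10 + 1*2/5 + 5*3/10 + 11*1/10 + 13*1/10
= 19/5

19/5


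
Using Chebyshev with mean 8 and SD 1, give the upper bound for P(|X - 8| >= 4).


k = 4/1 = 4
Chebyshev: P(|X-mu| >= k*sigma) <= 1/k^2 = 1/4^2 = 1/16

1/16


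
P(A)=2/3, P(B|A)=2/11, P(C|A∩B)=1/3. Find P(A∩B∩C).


P(A∩B∩C) = P(A) * P(B|A) * P(C|A∩B)
= 2/3 * 2/11 * 1/3
= 4/33 * 1/3 = 4/99

4/99


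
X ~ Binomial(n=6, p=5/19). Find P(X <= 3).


P(X<=3) = P(X=0) + P(X=1) + P(X=2) + P(X=3)
= 7529536/47045881 + 16134720/47045881 + 14406000/47045881 + 6860000/47045881
= 44930256/47045881

44930256/47045881


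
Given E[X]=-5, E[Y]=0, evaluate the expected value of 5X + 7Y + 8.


E[5X + 7Y + 8] = 5*E[X] + 7*E[Y] + 8
= (5)*(-5) + (7)*(0) + (8)
= -25 + 0 + 8 = -17

-17


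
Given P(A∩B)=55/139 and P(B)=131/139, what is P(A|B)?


P(A|B) = P(A∩B)/P(B) = (55/139)/(131/139) = 55/131

55/131


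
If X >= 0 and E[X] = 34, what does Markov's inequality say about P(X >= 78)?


Markov: P(X >= a) <= E[X]/a
P(X >= 78) <= 34/78 = 17/39

17/39


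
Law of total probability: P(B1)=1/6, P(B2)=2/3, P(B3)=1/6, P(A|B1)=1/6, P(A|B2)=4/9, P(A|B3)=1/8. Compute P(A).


P(A) = P(A|B1)P(B1) + P(A|B2)P(B2) + P(A|B3)P(B3)
= 1/6*1/6 + 4/9*2/3 + 1/8*1/6
= 1/36 + 8/27 + 1/48 = 149/432

149/432


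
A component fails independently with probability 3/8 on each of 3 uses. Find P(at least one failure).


P(at least one) = 1 - P(none)
P(none) = (1 - 3/8)^3 = (5/8)^3 = 125/512
P(at least one) = 1 - 125/512 = 387/512

387/512


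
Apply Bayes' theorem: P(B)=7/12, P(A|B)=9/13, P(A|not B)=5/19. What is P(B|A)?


P(A) = P(A|B)P(B) + P(A|B')P(B') = 9/13*7/12 + 5/19*5/12 = 761/1482
P(B|A) = P(A|B)P(B)/P(A) = (21/52)/(761/1482) = 1197/1522

1197/1522


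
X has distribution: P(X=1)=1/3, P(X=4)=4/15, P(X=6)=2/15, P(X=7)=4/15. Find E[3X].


E[3X] = sum(g(x)*P(x))
= 3*1/3 + 12*4/15 + 18*2/15 + 21*4/15
= 61/5

61/5


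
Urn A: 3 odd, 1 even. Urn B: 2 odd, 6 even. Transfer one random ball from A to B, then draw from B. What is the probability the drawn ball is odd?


P(transfer odd) = 3/4; P(transfer even) = 1/4
If odd transferred: Urn II has 3 odd of 9, so P(odd|odd moved) = 1/3
If even transferred: Urn II has 2 odd of 9, so P(odd|even moved) = 2/9
By total probability: P(odd) = 3/4*1/3 + 1/4*2/9 = 11/36

11/36


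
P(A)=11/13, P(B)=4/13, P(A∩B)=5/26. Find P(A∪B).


P(A∪B) = P(A) + P(B) - P(A∩B)
= 11/13 + 4/13 - 5/26 = 25/26

25/26


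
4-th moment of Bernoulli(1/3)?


For Bernoulli: X in {0,1}
E[X^4] = 0^4*(1-1/3) + 1^4*1/3 = 1/3

1/3


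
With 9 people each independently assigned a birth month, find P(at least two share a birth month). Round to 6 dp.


P(all different) = prod((12-i)/12 for i=0..8) = 0.015472
P(at least one match) = 1 - 0.015472 = 0.984528

0.984528


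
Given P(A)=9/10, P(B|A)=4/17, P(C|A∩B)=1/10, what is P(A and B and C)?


P(A∩B∩C) = P(A) * P(B|A) * P(C|A∩B)
= 9/10 * 4/17 * 1/10
= 18/85 * 1/10 = 9/425

9/425


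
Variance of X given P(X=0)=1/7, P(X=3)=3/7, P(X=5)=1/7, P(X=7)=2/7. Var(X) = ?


E[X] = 4, E[X^2] = 150/7
Var(X) = E[X^2] - (E[X])^2 = 150/7 - (4)^2 = 38/7

38/7


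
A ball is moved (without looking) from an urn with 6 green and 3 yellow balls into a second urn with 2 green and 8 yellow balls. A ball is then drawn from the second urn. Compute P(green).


P(transfer green) = 6/9 = 2/3; P(transfer yellow) = 1/3
If green transferred: Urn II has 3 green of 11, so P(green|green moved) = 3/11
If yellow transferred: Urn II has 2 green of 11, so P(green|yellow moved) = 2/11
By total probability: P(green) = 2/3*3/11 + 1/3*2/11 = 8/33

8/33


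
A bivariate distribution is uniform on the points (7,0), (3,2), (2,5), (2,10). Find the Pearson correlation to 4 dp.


Cov(X,Y) = -5.8750, Var(X) = 4.2500, Var(Y) = 14.1875
rho = Cov/(sqrt(VarX)*sqrt(VarY)) = -0.7566

-0.7566


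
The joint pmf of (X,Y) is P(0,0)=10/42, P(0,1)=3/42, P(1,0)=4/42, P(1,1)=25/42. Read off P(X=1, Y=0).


Read from table: P(X=1, Y=0) = 4/42 = 2/21

2/21


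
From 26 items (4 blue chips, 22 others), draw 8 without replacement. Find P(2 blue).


P(X=2) = C(4,2)*C(22,6) / C(26,8)
= 6*74613 / 1562275
= 447678/1562275 = 2142/7475

2142/7475


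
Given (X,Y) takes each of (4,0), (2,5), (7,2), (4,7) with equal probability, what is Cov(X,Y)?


E[X]=17/4, E[Y]=7/2, E[XY]=13
Cov(X,Y) = E[XY] - E[X]E[Y] = 13 - 17/4*7/2 = -15/8

-15/8


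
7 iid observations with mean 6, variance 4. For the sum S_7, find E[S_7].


E[S_n] = n*E[X_1] = 7*6 = 42

42


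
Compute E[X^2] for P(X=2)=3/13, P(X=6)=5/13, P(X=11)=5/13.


E[X^2] = sum(g(x)*P(x))
= 4*3/13 + 36*5/13 + 121*5/13
= 797/13

797/13


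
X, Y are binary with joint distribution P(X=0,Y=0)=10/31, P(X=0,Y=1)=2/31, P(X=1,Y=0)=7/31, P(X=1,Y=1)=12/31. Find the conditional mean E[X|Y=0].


P(Y=0) = 17/31
E[X|Y=0] = (0*10 + 1*7)/17 = 7/17

7/17


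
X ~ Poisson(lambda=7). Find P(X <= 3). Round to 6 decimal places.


P(X<=3) = e^(-7)*7^0/0! + e^(-7)*7^1/1! + e^(-7)*7^2/2! + e^(-7)*7^3/3!
≈ 0.0009118820 + 0.0063831738 + 0.0223411082 + 0.0521292524
= 0.0817654164
≈ 0.081765

0.081765


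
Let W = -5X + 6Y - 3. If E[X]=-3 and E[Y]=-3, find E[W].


E[-5X + 6Y - 3] = -5*E[X] + 6*E[Y] - 3
= (-5)*(-3) + (6)*(-3) + (-3)
= 15 - 18 - 3 = -6

-6


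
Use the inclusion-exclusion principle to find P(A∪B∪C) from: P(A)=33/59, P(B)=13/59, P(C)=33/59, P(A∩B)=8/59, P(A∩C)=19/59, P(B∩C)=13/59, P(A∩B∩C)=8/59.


P(A∪B∪C) = P(A)+P(B)+P(C) - P(AB)-P(AC)-P(BC) + P(ABC)
= 33/59+13/59+33/59 - 8/59-19/59-13/59 + 8/59
= 47/59

47/59


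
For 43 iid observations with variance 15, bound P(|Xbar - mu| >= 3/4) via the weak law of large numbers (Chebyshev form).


Var(Xbar) = Var(X)/n = 15/43
Chebyshev: P(|Xbar-mu| >= 3/4) <= Var(Xbar)/(3/4)^2 = (15/43)/(9/16) = 80/129

80/129


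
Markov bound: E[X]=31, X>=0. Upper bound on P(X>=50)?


Markov: P(X >= a) <= E[X]/a
P(X >= 50) <= 31/50

31/50


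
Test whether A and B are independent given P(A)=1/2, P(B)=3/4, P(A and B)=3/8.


P(A)*P(B) = 1/2*3/4 = 3/8
P(A∩B) = 3/8, which equals P(A)P(B), so independent

Yes, A and B are independent


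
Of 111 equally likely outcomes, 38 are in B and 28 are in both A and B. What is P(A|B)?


P(A|B) = P(A∩B)/P(B) = (28/111)/(38/111) = 28/38 = 14/19

14/19


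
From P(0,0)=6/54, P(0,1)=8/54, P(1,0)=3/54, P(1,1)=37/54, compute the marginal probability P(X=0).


P(X=0) = P(0,0)+P(0,1) = 6/54 + 8/54 = 14/54 = 7/27

7/27


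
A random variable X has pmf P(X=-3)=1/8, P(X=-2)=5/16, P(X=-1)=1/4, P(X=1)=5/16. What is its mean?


E[X] = sum(x * P(x))
= -3*1/8 - 2*5/16 - 1*1/4 + 1*5/16
= -15/16

-15/16


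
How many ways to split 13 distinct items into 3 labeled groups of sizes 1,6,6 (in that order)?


13! = 6227020800
Denominator: 1!=1 * 6!=720 * 6!=720
Coefficient = 6227020800 / 518400 = 12012

12012


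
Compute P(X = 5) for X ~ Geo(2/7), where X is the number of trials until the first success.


P(X=5) = (1-p)^4 * p = (5/7)^4 * 2/7
= 625/2401 * 2/7 = 1250/16807

1250/16807


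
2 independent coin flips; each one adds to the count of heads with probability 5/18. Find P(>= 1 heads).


P(at least one) = 1 - P(none)
P(none) = (1 - 5/18)^2 = (13/18)^2 = 169/324
P(at least one) = 1 - 169/324 = 155/324

155/324


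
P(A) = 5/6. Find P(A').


P(A') = 1 - P(A) = 1 - 5/6 = 1/6

1/6


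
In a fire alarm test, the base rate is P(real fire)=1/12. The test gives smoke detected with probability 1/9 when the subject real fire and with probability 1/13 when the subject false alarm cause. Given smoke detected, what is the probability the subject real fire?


P(A) = P(A|B)P(B) + P(A|B')P(B') = 1/9*1/12 + 1/13*11/12 = 28/351
P(B|A) = P(A|B)P(B)/P(A) = (1/108)/(28/351) = 13/112

13/112


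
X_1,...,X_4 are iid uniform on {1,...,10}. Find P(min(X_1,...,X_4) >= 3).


P(min >= 3) = P(all X_i >= 3) = (P(X_1 >= 3))^4
= (8/10)^4 = (4/5)^4 = 256/625

256/625


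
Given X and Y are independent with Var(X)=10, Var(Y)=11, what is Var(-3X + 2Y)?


Independence => Cov(X,Y)=0
Var(-3X + 2Y) = (-3)^2*Var(X) + 2^2*Var(Y)
= 9*10 + 4*11 = 134

134


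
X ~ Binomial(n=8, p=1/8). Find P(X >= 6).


P(X>=6) = P(X=6) + P(X=7) + P(X=8)
= 343/4194304 + 7/2097152 + 1/16777216
= 1429/16777216

1429/16777216


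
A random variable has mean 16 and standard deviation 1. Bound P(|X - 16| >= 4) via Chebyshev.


k = 4/1 = 4
Chebyshev: P(|X-mu| >= k*sigma) <= 1/k^2 = 1/4^2 = 1/16

1/16


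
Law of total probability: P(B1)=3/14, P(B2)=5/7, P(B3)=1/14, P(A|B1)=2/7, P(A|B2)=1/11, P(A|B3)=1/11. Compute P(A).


P(A) = P(A|B1)P(B1) + P(A|B2)P(B2) + P(A|B3)P(B3)
= 2/7*3/14 + 1/11*5/7 + 1/11*1/14
= 3/49 + 5/77 + 1/154 = 13/98

13/98


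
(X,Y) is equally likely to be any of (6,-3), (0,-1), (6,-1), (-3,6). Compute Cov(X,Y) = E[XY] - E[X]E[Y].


E[X]=9/4, E[Y]=1/4, E[XY]=-21/2
Cov(X,Y) = E[XY] - E[X]E[Y] = -21/2 - 9/4*1/4 = -177/16

-177/16


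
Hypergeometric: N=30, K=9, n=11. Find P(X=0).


P(X=0) = C(9,0)*C(21,11) / C(30,11)
= 1*352716 / 54627300
= 352716/54627300 = 323/50025

323/50025


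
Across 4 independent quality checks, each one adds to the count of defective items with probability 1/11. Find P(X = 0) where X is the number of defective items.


P(X=0) = C(4,0) * p^0 * (1-p)^4
= 1 * 1 * 10000/14641
= 10000/14641

10000/14641


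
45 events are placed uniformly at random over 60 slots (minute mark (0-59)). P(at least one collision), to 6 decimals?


P(all different) = prod((60-i)/60 for i=0..44) = 0.000000
P(at least one match) = 1 - 0.000000 = 1.000000

1.000000


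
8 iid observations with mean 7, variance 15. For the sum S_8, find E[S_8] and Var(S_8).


E[S_n] = n*mu = 8*7 = 56
Var(S_n) = n*sigma^2 = 8*15 = 120

E[S_8]=56, Var(S_8)=120


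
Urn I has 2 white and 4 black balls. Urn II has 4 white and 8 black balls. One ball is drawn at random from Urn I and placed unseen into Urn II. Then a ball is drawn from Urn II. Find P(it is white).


P(transfer white) = 2/6 = 1/3; P(transfer black) = 2/3
If white transferred: Urn II has 5 white of 13, so P(white|white moved) = 5/13
If black transferred: Urn II has 4 white of 13, so P(white|black moved) = 4/13
By total probability: P(white) = 1/3*5/13 + 2/3*4/13 = 1/3

1/3


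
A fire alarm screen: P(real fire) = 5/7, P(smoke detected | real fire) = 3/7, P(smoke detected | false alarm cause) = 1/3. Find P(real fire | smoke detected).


P(A) = P(A|B)P(B) + P(A|B')P(B') = 3/7*5/7 + 1/3*2/7 = 59/147
P(B|A) = P(A|B)P(B)/P(A) = (15/49)/(59/147) = 45/59

45/59


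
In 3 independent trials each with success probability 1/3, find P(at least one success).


P(at least one) = 1 - P(none)
P(none) = (1 - 1/3)^3 = (2/3)^3 = 8/27
P(at least one) = 1 - 8/27 = 19/27

19/27


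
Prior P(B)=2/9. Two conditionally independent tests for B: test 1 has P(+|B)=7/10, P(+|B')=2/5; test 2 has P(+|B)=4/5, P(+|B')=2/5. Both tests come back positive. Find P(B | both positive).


After test 1: P(+) = 7/10*2/9 + 2/5*7/9 = 7/15
P(B|+) = (7/45)/(7/15) = 1/3
After test 2 (use post1 as new prior): P(+) = 4/5*1/3 + 2/5*2/3 = 8/15
P(B|+,+) = (4/15)/(8/15) = 1/2

1/2


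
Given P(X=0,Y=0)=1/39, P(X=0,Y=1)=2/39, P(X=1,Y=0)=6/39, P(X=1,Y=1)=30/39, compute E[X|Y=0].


P(Y=0) = 7/39
E[X|Y=0] = (0*1 + 1*6)/7 = 6/7

6/7


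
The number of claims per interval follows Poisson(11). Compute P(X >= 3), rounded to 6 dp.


P(X>=3) = 1 - P(X<=2) = 1 - (e^(-11)*11^0/0! + e^(-11)*11^1/1! + e^(-11)*11^2/2!)
≈ 1 - (0.0000167017 + 0.0001837187 + 0.0010104529)
= 1 - 0.0012108733 = 0.9987891267
≈ 0.998789

0.998789


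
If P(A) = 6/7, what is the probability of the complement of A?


P(A') = 1 - P(A) = 1 - 6/7 = 1/7

1/7


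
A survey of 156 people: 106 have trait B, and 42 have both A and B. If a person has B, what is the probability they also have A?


P(A|B) = P(A∩B)/P(B) = (42/156)/(106/156) = 42/106 = 21/53

21/53


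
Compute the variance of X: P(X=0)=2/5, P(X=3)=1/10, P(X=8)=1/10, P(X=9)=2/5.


E[X] = 47/10, E[X^2] = 397/10
Var(X) = E[X^2] - (E[X])^2 = 397/10 - (47/10)^2 = 1761/100

1761/100


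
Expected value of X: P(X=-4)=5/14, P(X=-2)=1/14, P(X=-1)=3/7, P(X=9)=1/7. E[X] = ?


E[X] = sum(x * P(x))
= -4*5/14 - 2*1/14 - 1*3/7 + 9*1/7
= -5/7

-5/7


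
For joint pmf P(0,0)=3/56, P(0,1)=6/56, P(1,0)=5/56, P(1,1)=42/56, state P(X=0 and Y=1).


Read from table: P(X=0, Y=1) = 6/56 = 3/28

3/28


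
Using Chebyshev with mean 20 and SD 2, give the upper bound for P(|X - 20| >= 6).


k = 6/2 = 3
Chebyshev: P(|X-mu| >= k*sigma) <= 1/k^2 = 1/3^2 = 1/9

1/9


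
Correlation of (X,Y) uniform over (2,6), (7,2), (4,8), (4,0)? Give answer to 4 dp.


Cov(X,Y) = -2.5000, Var(X) = 3.1875, Var(Y) = 10.0000
rho = Cov/(sqrt(VarX)*sqrt(VarY)) = -0.4428

-0.4428


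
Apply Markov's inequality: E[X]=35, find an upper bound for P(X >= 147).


Markov: P(X >= a) <= E[X]/a
P(X >= 147) <= 35/147 = 5/21

5/21


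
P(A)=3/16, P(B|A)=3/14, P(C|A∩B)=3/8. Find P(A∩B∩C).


P(A∩B∩C) = P(A) * P(B|A) * P(C|A∩B)
= 3/16 * 3/14 * 3/8
= 9/224 * 3/8 = 27/1792

27/1792


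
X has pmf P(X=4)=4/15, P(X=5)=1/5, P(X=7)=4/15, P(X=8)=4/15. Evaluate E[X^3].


E[X^3] = sum(x^3 * P(x))
= 64*4/15 + 125*1/5 + 343*4/15 + 512*4/15
= 4051/15

4051/15


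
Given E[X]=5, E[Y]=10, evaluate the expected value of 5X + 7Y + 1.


E[5X + 7Y + 1] = 5*E[X] + 7*E[Y] + 1
= (5)*(5) + (7)*(10) + (1)
= 25 + 70 + 1 = 96

96


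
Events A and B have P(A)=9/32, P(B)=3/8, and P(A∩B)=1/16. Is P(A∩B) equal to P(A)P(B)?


P(A)*P(B) = 9/32*3/8 = 27/256
P(A∩B) = 1/16 != 27/256, so not independent

No, A and B are not independent


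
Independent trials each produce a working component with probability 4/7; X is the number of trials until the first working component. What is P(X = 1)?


P(X=1) = (1-p)^0 * p = (3/7)^0 * 4/7
= 1 * 4/7 = 4/7

4/7


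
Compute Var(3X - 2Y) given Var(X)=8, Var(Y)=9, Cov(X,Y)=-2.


Var(3X - 2Y) = 3^2*Var(X) + (-2)^2*Var(Y) + 2*3*(-2)*Cov(X,Y)
= 9*8 + 4*9 - 12*(-2)
= 72 + 36 + 24 = 132

132


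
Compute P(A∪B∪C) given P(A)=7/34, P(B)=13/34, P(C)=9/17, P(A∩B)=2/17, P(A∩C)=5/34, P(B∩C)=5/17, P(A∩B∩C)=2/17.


P(A∪B∪C) = P(A)+P(B)+P(C) - P(AB)-P(AC)-P(BC) + P(ABC)
= 7/34+13/34+9/17 - 2/17-5/34-5/17 + 2/17
= 23/34

23/34


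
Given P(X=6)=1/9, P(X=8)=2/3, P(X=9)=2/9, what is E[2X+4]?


E[2X+4] = sum(g(x)*P(x))
= 16*1/9 + 20*2/3 + 22*2/9
= 20

20


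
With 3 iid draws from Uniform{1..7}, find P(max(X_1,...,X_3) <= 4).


P(max <= 4) = P(all X_i <= 4) = (P(X_1 <= 4))^3
= (4/7)^3 = 64/343

64/343


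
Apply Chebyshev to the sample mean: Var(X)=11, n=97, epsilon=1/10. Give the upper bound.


Var(Xbar) = Var(X)/n = 11/97
Chebyshev: P(|Xbar-mu| >= 1/10) <= Var(Xbar)/(1/10)^2 = (11/97)/(1/100) = 1100/97
Bound exceeds 1, so trivial bound: 1

1


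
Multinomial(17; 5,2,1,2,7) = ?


17! = 355687428096000
Denominator: 5!=120 * 2!=2 * 1!=1 * 2!=2 * 7!=5040
Coefficient = 355687428096000 / 2419200 = 147026880

147026880
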